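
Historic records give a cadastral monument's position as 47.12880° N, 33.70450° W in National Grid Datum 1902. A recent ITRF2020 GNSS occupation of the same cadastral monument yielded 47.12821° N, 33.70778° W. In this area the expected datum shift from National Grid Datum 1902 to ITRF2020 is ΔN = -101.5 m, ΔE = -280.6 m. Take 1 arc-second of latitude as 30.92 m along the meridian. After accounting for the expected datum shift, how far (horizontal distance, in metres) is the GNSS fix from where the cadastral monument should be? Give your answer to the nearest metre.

Observed coordinate differences: Δφ = -0.00059°, Δλ = -0.00328°.
Converting to metres (1° lat = 111312 m, cos φ = 0.680353): observed ΔN = -65.7 m, observed ΔE = -248.4 m.
Subtracting the expected shift leaves a residual of -65.7 − (-101.5) = 35.8 m north and -248.4 − (-280.6) = 32.2 m east.
Residual distance = √(35.8² + 32.2²) = 48.2 m.

48 m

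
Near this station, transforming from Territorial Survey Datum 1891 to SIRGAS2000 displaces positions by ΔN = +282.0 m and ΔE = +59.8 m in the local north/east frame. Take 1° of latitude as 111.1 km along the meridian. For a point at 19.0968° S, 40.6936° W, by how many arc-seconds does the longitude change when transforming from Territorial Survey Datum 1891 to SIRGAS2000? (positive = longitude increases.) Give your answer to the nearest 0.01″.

At latitude -19.0968°, cos φ = 0.944967.
1° of longitude at this latitude = 111.1 × cos φ = 104.99 km, so Δλ = 59.8 / 104985.9 = 0.0005696° = 2.051″.

Δλ = 2.05″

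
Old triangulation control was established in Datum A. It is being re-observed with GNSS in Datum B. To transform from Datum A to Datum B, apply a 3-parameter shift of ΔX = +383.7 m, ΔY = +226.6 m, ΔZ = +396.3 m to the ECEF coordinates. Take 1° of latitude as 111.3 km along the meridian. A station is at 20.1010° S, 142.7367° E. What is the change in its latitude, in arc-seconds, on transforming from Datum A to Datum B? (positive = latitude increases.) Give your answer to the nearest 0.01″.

sin φ = -0.343676, cos φ = 0.939088, sin λ = 0.605479, cos λ = -0.795861.
North component: ΔN = −sin φ cos λ·ΔX − sin φ sin λ·ΔY + cos φ·ΔZ = −(-0.343676)(-0.795861)(383.7) − (-0.343676)(0.605479)(226.6) + (0.939088)(396.3) = 314.36 m.
1° of latitude spans 111300 m, so Δφ = 314.36 / 111300 × 3600 = 10.168″.

Δφ = 10.17″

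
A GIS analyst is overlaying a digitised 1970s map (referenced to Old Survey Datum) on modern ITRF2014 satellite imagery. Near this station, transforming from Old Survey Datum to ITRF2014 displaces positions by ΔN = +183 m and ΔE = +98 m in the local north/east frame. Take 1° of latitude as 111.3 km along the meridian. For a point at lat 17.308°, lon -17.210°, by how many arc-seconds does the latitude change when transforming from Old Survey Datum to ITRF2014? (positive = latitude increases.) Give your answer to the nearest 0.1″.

Δφ = 5.9″

1° of latitude = 111.3 km, so Δφ = 183.0 / 111300 = 0.0016442° = 5.919″.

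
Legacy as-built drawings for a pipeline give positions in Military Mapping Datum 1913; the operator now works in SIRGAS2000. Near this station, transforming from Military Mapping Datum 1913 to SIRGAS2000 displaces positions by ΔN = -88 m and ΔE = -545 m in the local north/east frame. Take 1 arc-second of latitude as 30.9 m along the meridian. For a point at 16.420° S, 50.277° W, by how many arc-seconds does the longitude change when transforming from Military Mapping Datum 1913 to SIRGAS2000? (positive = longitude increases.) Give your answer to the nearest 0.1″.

At latitude -16.420°, cos φ = 0.959215.
1″ of longitude at this latitude = 30.90 × cos φ = 29.6398 m, so Δλ = -545.0 / 29.6398 = -18.387″.

Δλ = -18.4″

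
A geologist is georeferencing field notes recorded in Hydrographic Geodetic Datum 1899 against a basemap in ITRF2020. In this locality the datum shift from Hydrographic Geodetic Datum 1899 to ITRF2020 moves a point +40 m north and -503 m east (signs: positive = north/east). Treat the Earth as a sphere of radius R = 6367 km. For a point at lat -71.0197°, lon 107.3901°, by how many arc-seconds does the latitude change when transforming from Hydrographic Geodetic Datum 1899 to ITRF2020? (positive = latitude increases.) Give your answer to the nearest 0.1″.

Δφ = 1.3″

On a sphere of radius R, 1 rad of latitude = R, so Δφ = ΔN / R = 40.0 / 6367000 = 6.2824e-06 rad = 1.296″.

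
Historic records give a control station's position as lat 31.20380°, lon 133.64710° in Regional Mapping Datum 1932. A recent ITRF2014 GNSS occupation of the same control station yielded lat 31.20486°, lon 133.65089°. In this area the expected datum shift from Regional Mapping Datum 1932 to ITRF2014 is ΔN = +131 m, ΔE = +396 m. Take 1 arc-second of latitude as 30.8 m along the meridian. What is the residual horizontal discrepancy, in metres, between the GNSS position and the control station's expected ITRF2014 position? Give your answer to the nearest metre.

Observed coordinate differences: Δφ = +0.00106°, Δλ = +0.00379°.
Converting to metres (1° lat = 110880 m, cos φ = 0.855330): observed ΔN = 117.5 m, observed ΔE = 359.4 m.
Subtracting the expected shift leaves a residual of 117.5 − (131) = -13.5 m north and 359.4 − (396) = -36.6 m east.
Residual distance = √((-13.5)² + (-36.6)²) = 39.0 m.

39 m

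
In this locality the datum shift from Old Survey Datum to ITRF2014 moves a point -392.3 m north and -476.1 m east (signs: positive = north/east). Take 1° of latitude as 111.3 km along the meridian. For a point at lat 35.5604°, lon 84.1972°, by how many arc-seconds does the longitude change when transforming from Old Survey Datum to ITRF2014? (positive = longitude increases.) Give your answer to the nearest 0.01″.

Δλ = -18.93″

At latitude 35.5604°, cos φ = 0.813503.
1° of longitude at this latitude = 111.3 × cos φ = 90.54 km, so Δλ = -476.1 / 90542.9 = -0.0052583° = -18.930″.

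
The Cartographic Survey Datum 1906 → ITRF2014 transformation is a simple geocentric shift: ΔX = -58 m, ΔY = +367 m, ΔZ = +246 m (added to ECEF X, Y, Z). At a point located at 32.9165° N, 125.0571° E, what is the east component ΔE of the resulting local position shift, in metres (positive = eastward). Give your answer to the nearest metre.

At φ = 32.9165°, λ = 125.0571°: sin φ = 0.543416, cos φ = 0.839463, sin λ = 0.818580, cos λ = -0.574393.
ΔE = −sin λ·ΔX + cos λ·ΔY = −(0.818580)·(-58) + (-0.574393)·(367) = -163.32 m.

ΔE = -163 m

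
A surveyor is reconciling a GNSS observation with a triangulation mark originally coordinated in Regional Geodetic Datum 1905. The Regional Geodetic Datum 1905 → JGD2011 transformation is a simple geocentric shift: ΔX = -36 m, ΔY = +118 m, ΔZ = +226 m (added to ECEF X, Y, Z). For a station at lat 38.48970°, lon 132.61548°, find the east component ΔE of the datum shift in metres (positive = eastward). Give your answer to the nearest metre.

The local east axis at (φ, λ) is (−sin λ, cos λ, 0), so ΔE = −sin(132.61548°)·(-36) + cos(132.61548°)·118 = -53.40 m.

ΔE = -53 m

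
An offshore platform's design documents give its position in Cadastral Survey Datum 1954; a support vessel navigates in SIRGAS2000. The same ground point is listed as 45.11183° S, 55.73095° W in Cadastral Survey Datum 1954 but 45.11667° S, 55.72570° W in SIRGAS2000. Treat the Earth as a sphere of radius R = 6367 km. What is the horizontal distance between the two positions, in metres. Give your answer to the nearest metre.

677 m

Δφ = -45.11667° − -45.11183° = -0.00484°; Δλ = -55.72570° − -55.73095° = +0.00525°.
1° along a meridian = πR/180 = 111125 m.
ΔN = Δφ × 111125 = -537.8 m; ΔE = Δλ × 111125 × cos(-45.11183°) = +0.00525 × 111125 × 0.705725 = 411.7 m.
Distance = √(ΔE² + ΔN²) = √(411.7² + (-537.8)²) = 677.3 m.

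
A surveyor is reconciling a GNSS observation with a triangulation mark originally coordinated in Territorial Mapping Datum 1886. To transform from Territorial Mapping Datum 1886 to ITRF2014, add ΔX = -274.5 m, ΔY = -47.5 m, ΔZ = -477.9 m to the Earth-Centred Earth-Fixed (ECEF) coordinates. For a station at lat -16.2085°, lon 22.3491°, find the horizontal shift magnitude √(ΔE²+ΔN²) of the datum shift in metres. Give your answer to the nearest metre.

538 m

The local east axis at (φ, λ) is (−sin λ, cos λ, 0), so ΔE = −sin(22.3491°)·(-274.5) + cos(22.3491°)·(-47.5) = 60.45 m.
The local north axis is (−sin φ cos λ, −sin φ sin λ, cos φ), giving ΔN = -70.867 − 5.042 − 458.905 = -534.81 m.
Horizontal magnitude = √(ΔE² + ΔN²) = √(60.45² + (-534.81)²) = 538.22 m.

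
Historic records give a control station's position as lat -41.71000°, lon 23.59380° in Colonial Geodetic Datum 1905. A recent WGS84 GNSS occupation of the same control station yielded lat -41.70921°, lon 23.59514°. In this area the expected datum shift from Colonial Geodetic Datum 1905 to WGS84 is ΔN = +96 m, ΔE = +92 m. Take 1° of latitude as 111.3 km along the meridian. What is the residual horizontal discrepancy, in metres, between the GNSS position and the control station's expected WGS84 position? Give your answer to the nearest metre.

21 m

Observed coordinate differences: Δφ = +0.00079°, Δλ = +0.00134°.
Converting to metres (1° lat = 111300 m, cos φ = 0.746522): observed ΔN = 87.9 m, observed ΔE = 111.3 m.
Subtracting the expected shift leaves a residual of 87.9 − (96) = -8.1 m north and 111.3 − (92) = 19.3 m east.
Residual distance = √((-8.1)² + 19.3²) = 21.0 m.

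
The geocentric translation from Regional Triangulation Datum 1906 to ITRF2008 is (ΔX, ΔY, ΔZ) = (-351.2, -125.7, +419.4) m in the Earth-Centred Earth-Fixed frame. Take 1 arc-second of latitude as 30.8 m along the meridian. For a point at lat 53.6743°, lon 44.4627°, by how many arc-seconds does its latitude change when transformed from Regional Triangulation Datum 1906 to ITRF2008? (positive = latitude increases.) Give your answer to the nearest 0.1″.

Δφ = 16.9″

sin φ = 0.805663, cos φ = 0.592375, sin λ = 0.700445, cos λ = 0.713707.
North component: ΔN = −sin φ cos λ·ΔX − sin φ sin λ·ΔY + cos φ·ΔZ = −(0.805663)(0.713707)(-351.2) − (0.805663)(0.700445)(-125.7) + (0.592375)(419.4) = 521.32 m.
1° of latitude spans 3600 × 30.80 = 110880 m, so Δφ = 521.32 / 110880 × 3600 = 16.926″.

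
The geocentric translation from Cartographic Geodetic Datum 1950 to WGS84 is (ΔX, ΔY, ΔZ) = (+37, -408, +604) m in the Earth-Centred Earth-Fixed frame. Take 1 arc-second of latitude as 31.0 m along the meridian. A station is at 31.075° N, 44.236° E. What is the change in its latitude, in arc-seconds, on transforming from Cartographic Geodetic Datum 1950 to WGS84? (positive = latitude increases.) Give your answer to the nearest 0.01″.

Δφ = 20.99″

sin φ = 0.516160, cos φ = 0.856492, sin λ = 0.697615, cos λ = 0.716472.
North component: ΔN = −sin φ cos λ·ΔX − sin φ sin λ·ΔY + cos φ·ΔZ = −(0.516160)(0.716472)(37) − (0.516160)(0.697615)(-408) + (0.856492)(604) = 650.55 m.
1° of latitude spans 3600 × 31.00 = 111600 m, so Δφ = 650.55 / 111600 × 3600 = 20.986″.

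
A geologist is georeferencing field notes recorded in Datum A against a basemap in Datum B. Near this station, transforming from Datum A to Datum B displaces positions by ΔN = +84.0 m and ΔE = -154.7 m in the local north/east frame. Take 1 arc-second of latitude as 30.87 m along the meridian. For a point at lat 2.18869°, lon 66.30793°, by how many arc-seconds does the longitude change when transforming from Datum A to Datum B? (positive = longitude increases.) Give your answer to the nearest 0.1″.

At latitude 2.18869°, cos φ = 0.999270.
1″ of longitude at this latitude = 30.87 × cos φ = 30.8475 m, so Δλ = -154.7 / 30.8475 = -5.015″.

Δλ = -5.0″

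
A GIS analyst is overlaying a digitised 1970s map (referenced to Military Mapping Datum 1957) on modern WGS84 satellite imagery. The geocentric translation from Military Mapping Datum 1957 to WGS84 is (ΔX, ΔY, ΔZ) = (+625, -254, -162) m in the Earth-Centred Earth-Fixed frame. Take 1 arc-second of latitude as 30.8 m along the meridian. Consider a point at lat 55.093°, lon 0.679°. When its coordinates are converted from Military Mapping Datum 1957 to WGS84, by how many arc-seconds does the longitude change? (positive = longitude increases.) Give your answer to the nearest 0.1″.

Δλ = -14.8″

sin φ = 0.820082, cos φ = 0.572246, sin λ = 0.011851, cos λ = 0.999930.
East component: ΔE = −sin λ·ΔX + cos λ·ΔY = −(0.011851)(625) + (0.999930)(-254) = -261.39 m.
1° of latitude spans 3600 × 30.80 = 110880 m; at latitude φ, 1° of longitude spans that × cos φ = 63450.6 m, so Δλ = -261.39 / 63450.6 × 3600 = -14.830″.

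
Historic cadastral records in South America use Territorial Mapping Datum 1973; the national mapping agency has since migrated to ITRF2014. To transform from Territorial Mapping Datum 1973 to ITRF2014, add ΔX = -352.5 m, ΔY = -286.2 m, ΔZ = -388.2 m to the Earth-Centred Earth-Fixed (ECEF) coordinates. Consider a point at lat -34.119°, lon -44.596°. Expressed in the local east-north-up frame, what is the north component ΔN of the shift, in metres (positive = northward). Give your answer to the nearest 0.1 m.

ΔN = -349.5 m

At φ = -34.119°, λ = -44.596°: sin φ = -0.560914, cos φ = 0.827874, sin λ = -0.702103, cos λ = 0.712075.
ΔN = −sin φ cos λ·ΔX − sin φ sin λ·ΔY + cos φ·ΔZ = −(-0.560914)(0.712075)(-352.5) − (-0.560914)(-0.702103)(-286.2) + (0.827874)(-388.2) = -349.46 m.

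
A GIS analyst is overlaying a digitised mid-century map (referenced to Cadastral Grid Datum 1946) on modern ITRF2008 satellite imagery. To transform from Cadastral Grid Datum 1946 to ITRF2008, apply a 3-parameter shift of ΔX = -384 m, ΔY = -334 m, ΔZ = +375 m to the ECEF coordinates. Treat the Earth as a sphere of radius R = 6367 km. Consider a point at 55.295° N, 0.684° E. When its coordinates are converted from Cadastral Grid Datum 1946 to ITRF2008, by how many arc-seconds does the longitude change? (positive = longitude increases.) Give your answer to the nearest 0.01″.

Δλ = -18.74″

sin φ = 0.822094, cos φ = 0.569351, sin λ = 0.011938, cos λ = 0.999929.
East component: ΔE = −sin λ·ΔX + cos λ·ΔY = −(0.011938)(-384) + (0.999929)(-334) = -329.39 m.
1° of latitude spans πR/180 = 111125 m; at latitude φ, 1° of longitude spans that × cos φ = 63269.2 m, so Δλ = -329.39 / 63269.2 × 3600 = -18.742″.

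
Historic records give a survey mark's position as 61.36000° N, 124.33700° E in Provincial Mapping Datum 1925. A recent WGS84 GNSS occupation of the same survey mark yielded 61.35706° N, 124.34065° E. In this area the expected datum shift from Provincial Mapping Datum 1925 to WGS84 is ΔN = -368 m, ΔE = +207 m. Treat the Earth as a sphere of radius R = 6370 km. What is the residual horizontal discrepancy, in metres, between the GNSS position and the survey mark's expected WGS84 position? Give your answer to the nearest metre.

43 m

Observed coordinate differences: Δφ = -0.00294°, Δλ = +0.00365°.
Converting to metres (1° lat = 111177 m, cos φ = 0.479305): observed ΔN = -326.9 m, observed ΔE = 194.5 m.
Subtracting the expected shift leaves a residual of -326.9 − (-368) = 41.1 m north and 194.5 − (207) = -12.5 m east.
Residual distance = √(41.1² + (-12.5)²) = 43.0 m.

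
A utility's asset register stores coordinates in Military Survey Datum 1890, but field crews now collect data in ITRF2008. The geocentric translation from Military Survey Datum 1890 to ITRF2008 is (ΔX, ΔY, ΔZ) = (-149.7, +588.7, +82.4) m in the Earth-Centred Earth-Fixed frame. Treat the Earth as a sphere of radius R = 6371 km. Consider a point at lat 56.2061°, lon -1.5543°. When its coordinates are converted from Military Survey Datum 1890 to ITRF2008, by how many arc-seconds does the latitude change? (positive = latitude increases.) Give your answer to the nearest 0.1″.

sin φ = 0.831044, cos φ = 0.556207, sin λ = -0.027124, cos λ = 0.999632.
North component: ΔN = −sin φ cos λ·ΔX − sin φ sin λ·ΔY + cos φ·ΔZ = −(0.831044)(0.999632)(-149.7) − (0.831044)(-0.027124)(588.7) + (0.556207)(82.4) = 183.46 m.
1° of latitude spans πR/180 = 111195 m, so Δφ = 183.46 / 111195 × 3600 = 5.940″.

Δφ = 5.9″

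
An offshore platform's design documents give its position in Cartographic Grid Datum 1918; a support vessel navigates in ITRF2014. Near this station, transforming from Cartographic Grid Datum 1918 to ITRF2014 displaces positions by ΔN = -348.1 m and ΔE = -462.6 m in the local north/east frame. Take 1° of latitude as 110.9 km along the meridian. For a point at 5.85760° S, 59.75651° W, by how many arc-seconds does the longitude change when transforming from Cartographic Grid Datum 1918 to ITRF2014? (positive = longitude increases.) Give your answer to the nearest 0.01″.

At latitude -5.85760°, cos φ = 0.994779.
1° of longitude at this latitude = 110.9 × cos φ = 110.32 km, so Δλ = -462.6 / 110320.9 = -0.0041932° = -15.096″.

Δλ = -15.10″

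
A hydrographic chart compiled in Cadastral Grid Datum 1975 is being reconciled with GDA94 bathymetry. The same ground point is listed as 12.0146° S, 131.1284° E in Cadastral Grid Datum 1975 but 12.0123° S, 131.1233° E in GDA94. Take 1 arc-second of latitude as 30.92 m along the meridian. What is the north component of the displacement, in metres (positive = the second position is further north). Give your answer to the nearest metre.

ΔN = 256 m

Δφ = -12.0123° − -12.0146° = +0.0023°; Δλ = 131.1233° − 131.1284° = -0.0051°.
1° of latitude = 3600 × 30.92 = 111312 m.
ΔN = Δφ × 111312 = 256.0 m; ΔE = Δλ × 111312 × cos(-12.0146°) = -0.0051 × 111312 × 0.978095 = -555.3 m.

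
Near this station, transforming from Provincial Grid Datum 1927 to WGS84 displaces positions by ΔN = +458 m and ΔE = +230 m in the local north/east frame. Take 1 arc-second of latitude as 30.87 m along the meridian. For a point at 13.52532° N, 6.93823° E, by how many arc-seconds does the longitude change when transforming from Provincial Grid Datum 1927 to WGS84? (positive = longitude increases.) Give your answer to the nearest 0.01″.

Δλ = 7.66″

At latitude 13.52532°, cos φ = 0.972267.
1″ of longitude at this latitude = 30.87 × cos φ = 30.0139 m, so Δλ = 230.0 / 30.0139 = 7.663″.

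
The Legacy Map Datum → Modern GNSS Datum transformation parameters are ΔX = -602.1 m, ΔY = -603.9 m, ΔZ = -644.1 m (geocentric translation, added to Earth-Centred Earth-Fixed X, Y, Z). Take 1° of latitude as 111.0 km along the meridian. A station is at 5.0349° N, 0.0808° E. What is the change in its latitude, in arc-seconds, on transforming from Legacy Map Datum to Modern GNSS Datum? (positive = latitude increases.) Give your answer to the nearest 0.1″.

sin φ = 0.087763, cos φ = 0.996141, sin λ = 0.001410, cos λ = 0.999999.
North component: ΔN = −sin φ cos λ·ΔX − sin φ sin λ·ΔY + cos φ·ΔZ = −(0.087763)(0.999999)(-602.1) − (0.087763)(0.001410)(-603.9) + (0.996141)(-644.1) = -588.70 m.
1° of latitude spans 111000 m, so Δφ = -588.70 / 111000 × 3600 = -19.093″.

Δφ = -19.1″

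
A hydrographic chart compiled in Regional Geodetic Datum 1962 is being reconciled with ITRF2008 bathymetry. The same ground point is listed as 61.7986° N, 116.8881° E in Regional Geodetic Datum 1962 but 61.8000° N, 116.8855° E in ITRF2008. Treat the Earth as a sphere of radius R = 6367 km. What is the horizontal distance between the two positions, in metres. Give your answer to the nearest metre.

207 m

Δφ = 61.8000° − 61.7986° = +0.0014°; Δλ = 116.8855° − 116.8881° = -0.0026°.
1° along a meridian = πR/180 = 111125 m.
ΔN = Δφ × 111125 = 155.6 m; ΔE = Δλ × 111125 × cos(61.7986°) = -0.0026 × 111125 × 0.472572 = -136.5 m.
Distance = √(ΔE² + ΔN²) = √((-136.5)² + 155.6²) = 207.0 m.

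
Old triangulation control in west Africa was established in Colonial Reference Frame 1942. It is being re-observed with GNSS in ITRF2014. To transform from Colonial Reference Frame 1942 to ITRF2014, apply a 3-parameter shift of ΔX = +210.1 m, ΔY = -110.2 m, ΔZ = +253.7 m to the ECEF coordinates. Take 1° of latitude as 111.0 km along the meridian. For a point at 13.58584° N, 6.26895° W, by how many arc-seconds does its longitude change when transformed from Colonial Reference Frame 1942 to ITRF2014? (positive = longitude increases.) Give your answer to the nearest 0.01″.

sin φ = 0.234902, cos φ = 0.972019, sin λ = -0.109196, cos λ = 0.994020.
East component: ΔE = −sin λ·ΔX + cos λ·ΔY = −(-0.109196)(210.1) + (0.994020)(-110.2) = -86.60 m.
1° of latitude spans 111000 m; at latitude φ, 1° of longitude spans that × cos φ = 107894.1 m, so Δλ = -86.60 / 107894.1 × 3600 = -2.889″.

Δλ = -2.89″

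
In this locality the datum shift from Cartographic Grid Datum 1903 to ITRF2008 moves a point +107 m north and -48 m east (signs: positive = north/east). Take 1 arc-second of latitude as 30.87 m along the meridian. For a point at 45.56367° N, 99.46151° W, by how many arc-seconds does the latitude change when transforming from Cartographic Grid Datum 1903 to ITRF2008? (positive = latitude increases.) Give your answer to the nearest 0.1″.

1″ of latitude = 30.87 m, so Δφ = 107.0 / 30.87 = 3.466″.

Δφ = 3.5″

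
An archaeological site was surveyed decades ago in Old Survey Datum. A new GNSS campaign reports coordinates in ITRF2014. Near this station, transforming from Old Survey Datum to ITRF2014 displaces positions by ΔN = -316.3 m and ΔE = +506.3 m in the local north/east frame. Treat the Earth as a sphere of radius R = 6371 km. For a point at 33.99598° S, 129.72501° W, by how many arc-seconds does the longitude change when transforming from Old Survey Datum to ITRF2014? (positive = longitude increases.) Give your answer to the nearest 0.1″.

Δλ = 19.8″

At latitude -33.99598°, cos φ = 0.829077.
One radian of longitude at latitude φ spans R cos φ, so Δλ = ΔE / (R cos φ) = 506.3 / (6371000 × 0.829077) = 9.5853e-05 rad = 19.771″.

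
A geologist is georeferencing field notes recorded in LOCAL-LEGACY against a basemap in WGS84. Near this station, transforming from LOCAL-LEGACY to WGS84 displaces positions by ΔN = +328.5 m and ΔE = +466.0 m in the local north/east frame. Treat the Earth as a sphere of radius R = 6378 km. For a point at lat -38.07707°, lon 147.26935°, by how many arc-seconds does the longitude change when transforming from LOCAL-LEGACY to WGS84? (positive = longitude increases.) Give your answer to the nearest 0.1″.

At latitude -38.07707°, cos φ = 0.787182.
One radian of longitude at latitude φ spans R cos φ, so Δλ = ΔE / (R cos φ) = 466.0 / (6378000 × 0.787182) = 9.2817e-05 rad = 19.145″.

Δλ = 19.1″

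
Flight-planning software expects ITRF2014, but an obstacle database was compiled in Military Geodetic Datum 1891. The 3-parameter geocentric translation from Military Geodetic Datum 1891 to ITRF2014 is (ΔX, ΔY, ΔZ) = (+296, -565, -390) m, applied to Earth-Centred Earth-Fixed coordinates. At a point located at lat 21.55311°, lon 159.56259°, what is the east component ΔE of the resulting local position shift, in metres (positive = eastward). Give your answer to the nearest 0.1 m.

The local east axis at (φ, λ) is (−sin λ, cos λ, 0), so ΔE = −sin(159.56259°)·296 + cos(159.56259°)·(-565) = 426.08 m.

ΔE = 426.1 m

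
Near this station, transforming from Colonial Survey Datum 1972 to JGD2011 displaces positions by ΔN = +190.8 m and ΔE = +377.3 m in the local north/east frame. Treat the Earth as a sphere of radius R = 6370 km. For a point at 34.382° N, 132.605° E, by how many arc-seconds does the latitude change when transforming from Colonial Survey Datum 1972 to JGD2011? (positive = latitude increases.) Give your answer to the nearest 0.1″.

On a sphere of radius R, 1 rad of latitude = R, so Δφ = ΔN / R = 190.8 / 6370000 = 2.9953e-05 rad = 6.178″.

Δφ = 6.2″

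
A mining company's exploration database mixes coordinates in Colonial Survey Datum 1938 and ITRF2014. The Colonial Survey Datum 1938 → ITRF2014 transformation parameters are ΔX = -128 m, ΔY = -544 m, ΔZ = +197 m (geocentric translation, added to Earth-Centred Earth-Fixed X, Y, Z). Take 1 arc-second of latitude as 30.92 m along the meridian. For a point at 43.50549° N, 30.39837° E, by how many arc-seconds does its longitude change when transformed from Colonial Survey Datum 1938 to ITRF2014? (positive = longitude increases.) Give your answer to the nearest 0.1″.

sin φ = 0.688424, cos φ = 0.725308, sin λ = 0.506009, cos λ = 0.862528.
East component: ΔE = −sin λ·ΔX + cos λ·ΔY = −(0.506009)(-128) + (0.862528)(-544) = -404.45 m.
1° of latitude spans 3600 × 30.92 = 111312 m; at latitude φ, 1° of longitude spans that × cos φ = 80735.5 m, so Δλ = -404.45 / 80735.5 × 3600 = -18.034″.

Δλ = -18.0″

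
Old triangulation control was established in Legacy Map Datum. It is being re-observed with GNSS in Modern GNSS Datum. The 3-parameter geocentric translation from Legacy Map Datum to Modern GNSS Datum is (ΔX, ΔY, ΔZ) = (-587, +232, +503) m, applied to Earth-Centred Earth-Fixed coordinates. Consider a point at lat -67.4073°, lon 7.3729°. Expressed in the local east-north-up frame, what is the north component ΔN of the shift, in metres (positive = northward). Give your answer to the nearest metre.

ΔN = -317 m

At φ = -67.4073°, λ = 7.3729°: sin φ = -0.923259, cos φ = 0.384178, sin λ = 0.128327, cos λ = 0.991732.
ΔN = −sin φ cos λ·ΔX − sin φ sin λ·ΔY + cos φ·ΔZ = −(-0.923259)(0.991732)(-587) − (-0.923259)(0.128327)(232) + (0.384178)(503) = -316.74 m.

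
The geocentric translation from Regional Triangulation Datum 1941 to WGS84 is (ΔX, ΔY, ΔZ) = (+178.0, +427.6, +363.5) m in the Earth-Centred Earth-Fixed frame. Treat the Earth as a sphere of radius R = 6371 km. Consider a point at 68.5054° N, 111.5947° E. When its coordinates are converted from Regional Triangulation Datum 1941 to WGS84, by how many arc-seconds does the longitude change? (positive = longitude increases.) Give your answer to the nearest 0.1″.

Δλ = -28.5″

sin φ = 0.930452, cos φ = 0.366414, sin λ = 0.929811, cos λ = -0.368039.
East component: ΔE = −sin λ·ΔX + cos λ·ΔY = −(0.929811)(178.0) + (-0.368039)(427.6) = -322.88 m.
1° of latitude spans πR/180 = 111195 m; at latitude φ, 1° of longitude spans that × cos φ = 40743.3 m, so Δλ = -322.88 / 40743.3 × 3600 = -28.529″.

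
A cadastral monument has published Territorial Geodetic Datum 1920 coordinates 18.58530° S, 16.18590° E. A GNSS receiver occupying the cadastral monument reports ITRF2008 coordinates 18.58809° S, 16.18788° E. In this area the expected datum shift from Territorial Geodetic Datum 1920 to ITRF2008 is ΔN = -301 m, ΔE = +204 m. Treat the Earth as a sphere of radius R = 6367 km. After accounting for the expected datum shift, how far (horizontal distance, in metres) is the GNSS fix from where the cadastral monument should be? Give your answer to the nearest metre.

Observed coordinate differences: Δφ = -0.00279°, Δλ = +0.00198°.
Converting to metres (1° lat = 111125 m, cos φ = 0.947850): observed ΔN = -310.0 m, observed ΔE = 208.6 m.
Subtracting the expected shift leaves a residual of -310.0 − (-301) = -9.0 m north and 208.6 − (204) = 4.6 m east.
Residual distance = √((-9.0)² + 4.6²) = 10.1 m.

10 m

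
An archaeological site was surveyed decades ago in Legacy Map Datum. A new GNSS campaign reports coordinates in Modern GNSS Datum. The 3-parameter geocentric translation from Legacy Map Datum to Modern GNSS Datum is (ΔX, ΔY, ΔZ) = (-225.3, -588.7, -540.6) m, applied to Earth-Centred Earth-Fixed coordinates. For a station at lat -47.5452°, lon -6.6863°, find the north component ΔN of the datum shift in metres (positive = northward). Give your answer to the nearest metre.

ΔN = -479 m

At φ = -47.5452°, λ = -6.6863°: sin φ = -0.737810, cos φ = 0.675008, sin λ = -0.116433, cos λ = 0.993199.
ΔN = −sin φ cos λ·ΔX − sin φ sin λ·ΔY + cos φ·ΔZ = −(-0.737810)(0.993199)(-225.3) − (-0.737810)(-0.116433)(-588.7) + (0.675008)(-540.6) = -479.43 m.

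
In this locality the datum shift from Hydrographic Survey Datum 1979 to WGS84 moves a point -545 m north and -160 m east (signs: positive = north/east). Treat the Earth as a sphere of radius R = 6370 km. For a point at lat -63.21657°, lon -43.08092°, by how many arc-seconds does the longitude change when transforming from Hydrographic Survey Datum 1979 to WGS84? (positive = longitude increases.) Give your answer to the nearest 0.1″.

Δλ = -11.5″

At latitude -63.21657°, cos φ = 0.450619.
One radian of longitude at latitude φ spans R cos φ, so Δλ = ΔE / (R cos φ) = -160.0 / (6370000 × 0.450619) = -5.5740e-05 rad = -11.497″.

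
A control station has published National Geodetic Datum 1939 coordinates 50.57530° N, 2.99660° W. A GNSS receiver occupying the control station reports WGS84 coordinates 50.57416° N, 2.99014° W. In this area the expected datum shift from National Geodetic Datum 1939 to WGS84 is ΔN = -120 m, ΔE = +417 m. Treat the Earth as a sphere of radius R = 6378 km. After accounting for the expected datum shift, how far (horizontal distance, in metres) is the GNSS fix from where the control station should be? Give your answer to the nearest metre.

40 m

Observed coordinate differences: Δφ = -0.00114°, Δλ = +0.00646°.
Converting to metres (1° lat = 111317 m, cos φ = 0.635064): observed ΔN = -126.9 m, observed ΔE = 456.7 m.
Subtracting the expected shift leaves a residual of -126.9 − (-120) = -6.9 m north and 456.7 − (417) = 39.7 m east.
Residual distance = √((-6.9)² + 39.7²) = 40.3 m.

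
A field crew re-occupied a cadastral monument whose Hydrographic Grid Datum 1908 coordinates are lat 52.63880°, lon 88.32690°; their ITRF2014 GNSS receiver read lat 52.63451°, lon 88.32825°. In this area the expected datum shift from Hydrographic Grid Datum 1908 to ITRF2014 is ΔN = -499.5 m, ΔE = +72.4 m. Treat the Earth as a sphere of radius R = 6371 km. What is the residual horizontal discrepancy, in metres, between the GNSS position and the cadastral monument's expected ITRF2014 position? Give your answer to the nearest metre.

Observed coordinate differences: Δφ = -0.00429°, Δλ = +0.00135°.
Converting to metres (1° lat = 111195 m, cos φ = 0.606838): observed ΔN = -477.0 m, observed ΔE = 91.1 m.
Subtracting the expected shift leaves a residual of -477.0 − (-499.5) = 22.5 m north and 91.1 − (72.4) = 18.7 m east.
Residual distance = √(22.5² + 18.7²) = 29.2 m.

29 m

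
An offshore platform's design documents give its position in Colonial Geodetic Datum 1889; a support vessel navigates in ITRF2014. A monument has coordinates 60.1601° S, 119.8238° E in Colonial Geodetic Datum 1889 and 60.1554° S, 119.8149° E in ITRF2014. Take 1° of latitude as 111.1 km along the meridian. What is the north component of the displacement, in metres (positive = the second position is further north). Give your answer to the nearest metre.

ΔN = 522 m

Δφ = -60.1554° − -60.1601° = +0.0047°; Δλ = 119.8149° − 119.8238° = -0.0089°.
ΔN = Δφ × 111100 = 522.2 m; ΔE = Δλ × 111100 × cos(-60.1601°) = -0.0089 × 111100 × 0.497578 = -492.0 m.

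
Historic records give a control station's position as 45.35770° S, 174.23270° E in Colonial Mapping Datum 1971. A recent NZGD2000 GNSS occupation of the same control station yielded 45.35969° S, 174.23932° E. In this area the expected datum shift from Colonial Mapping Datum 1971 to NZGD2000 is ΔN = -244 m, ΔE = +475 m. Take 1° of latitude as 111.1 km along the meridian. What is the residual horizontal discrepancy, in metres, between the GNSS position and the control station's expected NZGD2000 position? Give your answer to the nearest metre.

Observed coordinate differences: Δφ = -0.00199°, Δλ = +0.00662°.
Converting to metres (1° lat = 111100 m, cos φ = 0.702679): observed ΔN = -221.1 m, observed ΔE = 516.8 m.
Subtracting the expected shift leaves a residual of -221.1 − (-244) = 22.9 m north and 516.8 − (475) = 41.8 m east.
Residual distance = √(22.9² + 41.8²) = 47.7 m.

48 m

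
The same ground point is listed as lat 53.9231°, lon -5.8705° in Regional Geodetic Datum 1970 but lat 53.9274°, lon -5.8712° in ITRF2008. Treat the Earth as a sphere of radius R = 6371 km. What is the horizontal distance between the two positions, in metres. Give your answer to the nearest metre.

Δφ = 53.9274° − 53.9231° = +0.0043°; Δλ = -5.8712° − -5.8705° = -0.0007°.
1° along a meridian = πR/180 = 111195 m.
ΔN = Δφ × 111195 = 478.1 m; ΔE = Δλ × 111195 × cos(53.9231°) = -0.0007 × 111195 × 0.588871 = -45.8 m.
Distance = √(ΔE² + ΔN²) = √((-45.8)² + 478.1²) = 480.3 m.

480 m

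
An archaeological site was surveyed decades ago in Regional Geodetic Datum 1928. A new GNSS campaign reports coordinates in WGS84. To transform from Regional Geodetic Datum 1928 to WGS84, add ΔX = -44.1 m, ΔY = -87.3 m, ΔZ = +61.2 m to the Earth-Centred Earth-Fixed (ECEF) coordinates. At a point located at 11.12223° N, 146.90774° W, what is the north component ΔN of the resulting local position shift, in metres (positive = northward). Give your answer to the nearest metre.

ΔN = 44 m

The local north axis is (−sin φ cos λ, −sin φ sin λ, cos φ), giving ΔN = -7.127 − 9.195 + 60.051 = 43.73 m.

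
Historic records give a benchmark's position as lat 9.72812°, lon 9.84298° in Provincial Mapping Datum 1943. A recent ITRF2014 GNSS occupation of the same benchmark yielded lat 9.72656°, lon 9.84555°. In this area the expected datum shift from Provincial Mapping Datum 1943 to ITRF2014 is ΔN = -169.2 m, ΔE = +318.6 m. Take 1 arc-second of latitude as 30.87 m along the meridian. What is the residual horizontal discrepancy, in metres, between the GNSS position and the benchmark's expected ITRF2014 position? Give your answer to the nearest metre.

Observed coordinate differences: Δφ = -0.00156°, Δλ = +0.00257°.
Converting to metres (1° lat = 111132 m, cos φ = 0.985621): observed ΔN = -173.4 m, observed ΔE = 281.5 m.
Subtracting the expected shift leaves a residual of -173.4 − (-169.2) = -4.2 m north and 281.5 − (318.6) = -37.1 m east.
Residual distance = √((-4.2)² + (-37.1)²) = 37.3 m.

37 m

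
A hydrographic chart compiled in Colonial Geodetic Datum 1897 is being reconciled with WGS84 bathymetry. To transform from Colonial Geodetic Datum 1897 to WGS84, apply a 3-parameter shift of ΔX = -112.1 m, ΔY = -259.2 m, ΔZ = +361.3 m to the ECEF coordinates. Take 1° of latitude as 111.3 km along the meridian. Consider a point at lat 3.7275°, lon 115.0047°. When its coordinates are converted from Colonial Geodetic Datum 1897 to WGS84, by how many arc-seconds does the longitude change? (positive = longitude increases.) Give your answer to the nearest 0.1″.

Δλ = 6.8″

sin φ = 0.065011, cos φ = 0.997885, sin λ = 0.906273, cos λ = -0.422693.
East component: ΔE = −sin λ·ΔX + cos λ·ΔY = −(0.906273)(-112.1) + (-0.422693)(-259.2) = 211.16 m.
1° of latitude spans 111300 m; at latitude φ, 1° of longitude spans that × cos φ = 111064.5 m, so Δλ = 211.16 / 111064.5 × 3600 = 6.844″.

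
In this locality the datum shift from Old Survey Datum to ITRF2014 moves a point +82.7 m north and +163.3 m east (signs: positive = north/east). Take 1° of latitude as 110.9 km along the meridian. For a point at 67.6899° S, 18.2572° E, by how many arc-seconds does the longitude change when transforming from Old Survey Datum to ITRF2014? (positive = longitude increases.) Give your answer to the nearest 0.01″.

Δλ = 13.96″

At latitude -67.6899°, cos φ = 0.379619.
1° of longitude at this latitude = 110.9 × cos φ = 42.10 km, so Δλ = 163.3 / 42099.8 = 0.0038789° = 13.964″.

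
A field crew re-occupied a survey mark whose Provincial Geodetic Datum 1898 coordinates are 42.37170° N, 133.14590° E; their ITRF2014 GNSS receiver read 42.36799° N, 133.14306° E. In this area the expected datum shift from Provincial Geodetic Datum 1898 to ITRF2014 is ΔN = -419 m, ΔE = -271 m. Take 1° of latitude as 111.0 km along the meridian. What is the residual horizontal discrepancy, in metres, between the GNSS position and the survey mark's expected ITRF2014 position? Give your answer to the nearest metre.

Observed coordinate differences: Δφ = -0.00371°, Δλ = -0.00284°.
Converting to metres (1° lat = 111000 m, cos φ = 0.738788): observed ΔN = -411.8 m, observed ΔE = -232.9 m.
Subtracting the expected shift leaves a residual of -411.8 − (-419) = 7.2 m north and -232.9 − (-271) = 38.1 m east.
Residual distance = √(7.2² + 38.1²) = 38.8 m.

39 m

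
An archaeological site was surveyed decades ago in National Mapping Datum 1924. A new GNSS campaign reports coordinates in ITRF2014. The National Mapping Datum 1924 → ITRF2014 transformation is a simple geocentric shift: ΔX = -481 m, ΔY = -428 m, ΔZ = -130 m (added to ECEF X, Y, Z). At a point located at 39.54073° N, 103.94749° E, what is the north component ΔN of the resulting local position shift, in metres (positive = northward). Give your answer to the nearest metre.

The local north axis is (−sin φ cos λ, −sin φ sin λ, cos φ), giving ΔN = -73.808 + 264.443 − 100.252 = 90.38 m.

ΔN = 90 m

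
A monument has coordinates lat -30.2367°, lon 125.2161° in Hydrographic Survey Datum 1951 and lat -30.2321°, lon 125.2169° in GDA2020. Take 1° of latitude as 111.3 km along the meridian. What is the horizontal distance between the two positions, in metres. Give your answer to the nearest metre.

Δφ = -30.2321° − -30.2367° = +0.0046°; Δλ = 125.2169° − 125.2161° = +0.0008°.
ΔN = Δφ × 111300 = 512.0 m; ΔE = Δλ × 111300 × cos(-30.2367°) = +0.0008 × 111300 × 0.863952 = 76.9 m.
Distance = √(ΔE² + ΔN²) = √(76.9² + 512.0²) = 517.7 m.

518 m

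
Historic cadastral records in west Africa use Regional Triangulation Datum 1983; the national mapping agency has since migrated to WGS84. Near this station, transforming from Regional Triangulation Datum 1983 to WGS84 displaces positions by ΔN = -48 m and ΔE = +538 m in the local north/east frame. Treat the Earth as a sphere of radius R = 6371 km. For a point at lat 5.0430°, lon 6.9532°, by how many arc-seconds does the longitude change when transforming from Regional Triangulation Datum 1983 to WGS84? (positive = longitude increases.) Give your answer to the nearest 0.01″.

At latitude 5.0430°, cos φ = 0.996129.
One radian of longitude at latitude φ spans R cos φ, so Δλ = ΔE / (R cos φ) = 538.0 / (6371000 × 0.996129) = 8.4773e-05 rad = 17.486″.

Δλ = 17.49″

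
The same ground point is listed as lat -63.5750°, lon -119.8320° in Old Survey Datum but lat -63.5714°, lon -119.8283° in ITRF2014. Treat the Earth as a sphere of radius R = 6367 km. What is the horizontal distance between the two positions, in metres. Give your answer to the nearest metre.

440 m

Δφ = -63.5714° − -63.5750° = +0.0036°; Δλ = -119.8283° − -119.8320° = +0.0037°.
1° along a meridian = πR/180 = 111125 m.
ΔN = Δφ × 111125 = 400.1 m; ΔE = Δλ × 111125 × cos(-63.5750°) = +0.0037 × 111125 × 0.445026 = 183.0 m.
Distance = √(ΔE² + ΔN²) = √(183.0² + 400.1²) = 439.9 m.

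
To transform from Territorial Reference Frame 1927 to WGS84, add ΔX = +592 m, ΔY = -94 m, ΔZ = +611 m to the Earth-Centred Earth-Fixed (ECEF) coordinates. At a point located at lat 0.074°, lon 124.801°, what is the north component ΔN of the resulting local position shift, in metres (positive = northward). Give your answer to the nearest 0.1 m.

ΔN = 611.5 m

The local north axis is (−sin φ cos λ, −sin φ sin λ, cos φ), giving ΔN = 0.436 + 0.100 + 610.999 = 611.54 m.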